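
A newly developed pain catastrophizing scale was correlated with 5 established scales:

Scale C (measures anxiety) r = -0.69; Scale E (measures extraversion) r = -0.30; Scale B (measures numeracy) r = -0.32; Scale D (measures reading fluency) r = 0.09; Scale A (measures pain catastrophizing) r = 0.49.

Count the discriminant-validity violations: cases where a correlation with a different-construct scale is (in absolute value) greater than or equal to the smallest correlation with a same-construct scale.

1

Convergent (same construct = pain catastrophizing): Scale A.
Smallest convergent = 0.49. Discriminant |r|: 0.69, 0.30, 0.32, 0.09; count ≥ 0.49 → 1.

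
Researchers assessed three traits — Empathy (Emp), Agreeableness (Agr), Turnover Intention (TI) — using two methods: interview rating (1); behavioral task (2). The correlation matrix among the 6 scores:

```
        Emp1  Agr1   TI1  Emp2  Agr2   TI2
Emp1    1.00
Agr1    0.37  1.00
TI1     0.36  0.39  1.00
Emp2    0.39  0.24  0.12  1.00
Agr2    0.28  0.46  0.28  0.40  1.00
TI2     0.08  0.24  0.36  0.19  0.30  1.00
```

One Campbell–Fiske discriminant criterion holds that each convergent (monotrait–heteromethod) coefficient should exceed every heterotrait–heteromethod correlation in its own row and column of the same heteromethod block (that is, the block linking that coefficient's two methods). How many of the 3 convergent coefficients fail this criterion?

Convergent coefficients and their comparison sets:
Emp (methods 1·2): 0.39 vs {0.28, 0.24, 0.08, 0.12} → pass.
Agr (methods 1·2): 0.46 vs {0.24, 0.28, 0.24, 0.28} → pass.
TI (methods 1·2): 0.36 vs {0.12, 0.08, 0.28, 0.24} → pass.
0 of 3 fail.

0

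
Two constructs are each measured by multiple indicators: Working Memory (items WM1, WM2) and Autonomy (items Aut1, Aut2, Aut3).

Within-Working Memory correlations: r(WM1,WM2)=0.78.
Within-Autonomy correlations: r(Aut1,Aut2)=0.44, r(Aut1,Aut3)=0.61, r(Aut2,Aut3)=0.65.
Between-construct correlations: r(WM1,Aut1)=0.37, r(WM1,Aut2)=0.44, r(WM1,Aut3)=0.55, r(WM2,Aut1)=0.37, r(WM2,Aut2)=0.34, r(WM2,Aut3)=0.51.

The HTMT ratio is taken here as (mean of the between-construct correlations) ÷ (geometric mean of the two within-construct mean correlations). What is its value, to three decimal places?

Between-construct mean = 2.58/6 = 0.4300.
Mean within-WM = 0.78/1 = 0.7800; mean within-Aut = 1.70/3 = 0.5667.
Geometric mean = √(0.7800 × 0.5667) = 0.6649.
HTMT = 0.4300 / 0.6649 = 0.647.

0.647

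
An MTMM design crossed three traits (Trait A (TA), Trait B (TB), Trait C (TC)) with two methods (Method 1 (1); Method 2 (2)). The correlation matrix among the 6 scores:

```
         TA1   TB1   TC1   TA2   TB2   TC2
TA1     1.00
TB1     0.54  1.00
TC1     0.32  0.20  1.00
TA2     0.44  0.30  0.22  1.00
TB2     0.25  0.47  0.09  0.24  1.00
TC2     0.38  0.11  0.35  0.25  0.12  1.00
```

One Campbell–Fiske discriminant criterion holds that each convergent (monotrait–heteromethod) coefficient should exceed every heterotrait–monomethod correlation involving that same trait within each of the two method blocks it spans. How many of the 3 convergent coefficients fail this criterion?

2

Convergent coefficients and their comparison sets:
TA (methods 1·2): 0.44 vs {0.54, 0.24, 0.32, 0.25} → fail.
TB (methods 1·2): 0.47 vs {0.54, 0.24, 0.20, 0.12} → fail.
TC (methods 1·2): 0.35 vs {0.32, 0.25, 0.20, 0.12} → pass.
2 of 3 fail.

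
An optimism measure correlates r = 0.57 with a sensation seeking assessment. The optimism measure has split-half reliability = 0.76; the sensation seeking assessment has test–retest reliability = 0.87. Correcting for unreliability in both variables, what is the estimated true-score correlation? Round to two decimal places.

r_true = r_obs / √(r_xx · r_yy) = 0.57 / √(0.76 × 0.87) = 0.57 / √0.6612 = 0.57 / 0.8131 ≈ 0.70.

0.70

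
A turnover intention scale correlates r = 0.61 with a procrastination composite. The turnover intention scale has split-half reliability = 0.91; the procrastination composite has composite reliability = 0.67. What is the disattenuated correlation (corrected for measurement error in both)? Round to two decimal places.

r_true = r_obs / √(r_xx · r_yy) = 0.61 / √(0.91 × 0.67) = 0.61 / √0.6097 = 0.61 / 0.7808 ≈ 0.78.

0.78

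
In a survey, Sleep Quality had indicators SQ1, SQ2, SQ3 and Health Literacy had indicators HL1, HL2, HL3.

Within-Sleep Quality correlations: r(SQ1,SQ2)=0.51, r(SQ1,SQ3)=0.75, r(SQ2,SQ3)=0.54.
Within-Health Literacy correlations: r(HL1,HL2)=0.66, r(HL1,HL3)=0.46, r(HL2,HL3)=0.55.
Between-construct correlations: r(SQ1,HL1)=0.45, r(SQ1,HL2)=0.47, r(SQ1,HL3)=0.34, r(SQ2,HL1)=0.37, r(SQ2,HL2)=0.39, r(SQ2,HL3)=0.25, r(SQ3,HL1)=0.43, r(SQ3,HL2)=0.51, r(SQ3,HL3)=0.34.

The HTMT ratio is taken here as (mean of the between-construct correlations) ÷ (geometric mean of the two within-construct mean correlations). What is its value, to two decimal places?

Mean heterotrait r = 3.55/9 = 0.3944.
Mean within-SQ = 1.80/3 = 0.6000; mean within-HL = 1.67/3 = 0.5567.
Geometric mean = √(0.6000 × 0.5567) = 0.5779.
HTMT = 0.3944 / 0.5779 = 0.68.

0.68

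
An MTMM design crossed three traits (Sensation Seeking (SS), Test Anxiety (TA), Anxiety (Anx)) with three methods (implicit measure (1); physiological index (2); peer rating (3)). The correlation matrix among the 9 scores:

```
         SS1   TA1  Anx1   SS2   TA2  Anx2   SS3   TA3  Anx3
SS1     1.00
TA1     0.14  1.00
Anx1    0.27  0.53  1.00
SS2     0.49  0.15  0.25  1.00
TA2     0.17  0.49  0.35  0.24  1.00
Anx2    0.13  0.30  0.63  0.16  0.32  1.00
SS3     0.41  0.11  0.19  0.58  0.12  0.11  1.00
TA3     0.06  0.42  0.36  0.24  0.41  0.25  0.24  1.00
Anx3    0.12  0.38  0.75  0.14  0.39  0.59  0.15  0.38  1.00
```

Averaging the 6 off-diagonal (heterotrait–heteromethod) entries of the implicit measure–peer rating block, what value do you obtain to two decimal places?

0.20

HTHM values (method 1 × method 3): 0.06, 0.12, 0.11, 0.38, 0.19, 0.36; mean = 1.22/6 = 0.20.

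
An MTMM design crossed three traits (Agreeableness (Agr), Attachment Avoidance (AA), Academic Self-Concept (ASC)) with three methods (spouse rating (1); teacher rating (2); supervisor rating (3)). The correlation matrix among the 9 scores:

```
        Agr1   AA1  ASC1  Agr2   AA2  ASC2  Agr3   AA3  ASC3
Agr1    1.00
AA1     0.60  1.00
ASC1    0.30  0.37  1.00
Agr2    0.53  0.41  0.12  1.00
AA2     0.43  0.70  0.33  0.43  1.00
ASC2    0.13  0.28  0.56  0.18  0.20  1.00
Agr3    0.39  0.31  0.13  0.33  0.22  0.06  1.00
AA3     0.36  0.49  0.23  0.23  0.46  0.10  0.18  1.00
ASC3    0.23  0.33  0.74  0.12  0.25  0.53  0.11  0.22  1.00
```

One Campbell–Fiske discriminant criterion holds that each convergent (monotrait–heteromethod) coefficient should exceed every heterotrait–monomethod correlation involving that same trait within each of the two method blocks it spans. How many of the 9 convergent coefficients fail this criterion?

4

Each convergent coefficient versus the relevant comparison correlations:
Agr (methods 1·2): 0.53 vs {0.60, 0.43, 0.30, 0.18} → fail.
Agr (methods 1·3): 0.39 vs {0.60, 0.18, 0.30, 0.11} → fail.
Agr (methods 2·3): 0.33 vs {0.43, 0.18, 0.18, 0.11} → fail.
AA (methods 1·2): 0.70 vs {0.60, 0.43, 0.37, 0.20} → pass.
AA (methods 1·3): 0.49 vs {0.60, 0.18, 0.37, 0.22} → fail.
AA (methods 2·3): 0.46 vs {0.43, 0.18, 0.20, 0.22} → pass.
ASC (methods 1·2): 0.56 vs {0.30, 0.18, 0.37, 0.20} → pass.
ASC (methods 1·3): 0.74 vs {0.30, 0.11, 0.37, 0.22} → pass.
ASC (methods 2·3): 0.53 vs {0.18, 0.11, 0.20, 0.22} → pass.
4 of 9 fail.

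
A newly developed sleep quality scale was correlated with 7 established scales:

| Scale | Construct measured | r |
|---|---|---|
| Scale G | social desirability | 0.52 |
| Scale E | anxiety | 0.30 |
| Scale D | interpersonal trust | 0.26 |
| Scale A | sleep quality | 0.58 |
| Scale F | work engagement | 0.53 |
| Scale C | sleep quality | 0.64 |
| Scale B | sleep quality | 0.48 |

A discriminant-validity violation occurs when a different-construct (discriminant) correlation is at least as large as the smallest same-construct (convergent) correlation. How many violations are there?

Convergent (same construct = sleep quality): Scale A, Scale C, Scale B.
Smallest convergent = 0.48. Discriminant values: 0.52, 0.30, 0.26, 0.53; count ≥ 0.48 → 2.

2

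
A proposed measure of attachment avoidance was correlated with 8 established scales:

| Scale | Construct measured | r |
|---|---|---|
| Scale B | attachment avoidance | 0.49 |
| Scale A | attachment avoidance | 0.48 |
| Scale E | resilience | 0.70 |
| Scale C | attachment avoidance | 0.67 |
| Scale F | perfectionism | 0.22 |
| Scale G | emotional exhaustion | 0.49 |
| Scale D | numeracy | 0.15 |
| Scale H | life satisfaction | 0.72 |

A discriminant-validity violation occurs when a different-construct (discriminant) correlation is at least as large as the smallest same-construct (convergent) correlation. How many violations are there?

Convergent (same construct = attachment avoidance): Scale B, Scale A, Scale C.
Smallest convergent = 0.48. Discriminant values: 0.70, 0.22, 0.49, 0.15, 0.72; count ≥ 0.48 → 3.

3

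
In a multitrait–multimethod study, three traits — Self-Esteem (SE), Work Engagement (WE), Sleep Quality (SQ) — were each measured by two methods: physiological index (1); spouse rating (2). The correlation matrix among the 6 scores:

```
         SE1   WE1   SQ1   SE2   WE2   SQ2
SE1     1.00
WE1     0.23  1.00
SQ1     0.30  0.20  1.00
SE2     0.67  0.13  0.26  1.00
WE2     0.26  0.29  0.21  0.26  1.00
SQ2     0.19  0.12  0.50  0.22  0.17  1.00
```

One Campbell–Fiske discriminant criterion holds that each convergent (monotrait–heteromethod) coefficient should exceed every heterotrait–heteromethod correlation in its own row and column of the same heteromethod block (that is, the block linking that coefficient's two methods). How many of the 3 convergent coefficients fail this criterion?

0

Each convergent coefficient versus the relevant comparison correlations:
SE (methods 1·2): 0.67 vs {0.26, 0.13, 0.19, 0.26} → pass.
WE (methods 1·2): 0.29 vs {0.13, 0.26, 0.12, 0.21} → pass.
SQ (methods 1·2): 0.50 vs {0.26, 0.19, 0.21, 0.12} → pass.
0 of 3 fail.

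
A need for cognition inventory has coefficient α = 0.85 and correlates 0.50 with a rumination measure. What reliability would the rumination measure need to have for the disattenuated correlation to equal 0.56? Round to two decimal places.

0.94

r_true = r_obs / √(r_xx · r_yy) ⇒ 0.56 = 0.50 / √(0.85 · r_yy).
√(0.85 · r_yy) = 0.50 / 0.56 = 0.8929; 0.85 · r_yy = 0.7973; r_yy = 0.7973 / 0.85 ≈ 0.94.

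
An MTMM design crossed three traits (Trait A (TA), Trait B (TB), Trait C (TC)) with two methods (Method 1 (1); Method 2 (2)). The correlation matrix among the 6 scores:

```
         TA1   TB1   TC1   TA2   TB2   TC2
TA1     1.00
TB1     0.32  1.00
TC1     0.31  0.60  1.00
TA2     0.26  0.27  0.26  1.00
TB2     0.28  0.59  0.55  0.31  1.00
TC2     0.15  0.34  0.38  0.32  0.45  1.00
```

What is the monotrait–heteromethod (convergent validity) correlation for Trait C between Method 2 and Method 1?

0.38

Same trait (TC), different methods: r(TC2, TC1) = 0.38.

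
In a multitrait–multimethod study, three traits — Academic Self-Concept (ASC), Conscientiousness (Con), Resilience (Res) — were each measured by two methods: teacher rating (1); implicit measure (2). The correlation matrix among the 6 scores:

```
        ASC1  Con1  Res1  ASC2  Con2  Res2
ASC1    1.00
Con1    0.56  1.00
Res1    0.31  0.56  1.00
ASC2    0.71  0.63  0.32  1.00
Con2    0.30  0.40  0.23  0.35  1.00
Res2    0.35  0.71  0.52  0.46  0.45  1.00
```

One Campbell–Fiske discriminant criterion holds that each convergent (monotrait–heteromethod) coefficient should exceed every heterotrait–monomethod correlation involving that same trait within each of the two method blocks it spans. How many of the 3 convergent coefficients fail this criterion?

2

Checking each validity diagonal entry against its comparison values:
ASC (methods 1·2): 0.71 vs {0.56, 0.35, 0.31, 0.46} → pass.
Con (methods 1·2): 0.40 vs {0.56, 0.35, 0.56, 0.45} → fail.
Res (methods 1·2): 0.52 vs {0.31, 0.46, 0.56, 0.45} → fail.
2 of 3 fail.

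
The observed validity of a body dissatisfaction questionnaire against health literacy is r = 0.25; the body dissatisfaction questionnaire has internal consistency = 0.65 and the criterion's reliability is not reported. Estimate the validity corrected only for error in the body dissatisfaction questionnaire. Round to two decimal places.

0.31

Single correction: r_c = r_obs / √r_xx = 0.25 / √0.65 = 0.25 / 0.8062 ≈ 0.31.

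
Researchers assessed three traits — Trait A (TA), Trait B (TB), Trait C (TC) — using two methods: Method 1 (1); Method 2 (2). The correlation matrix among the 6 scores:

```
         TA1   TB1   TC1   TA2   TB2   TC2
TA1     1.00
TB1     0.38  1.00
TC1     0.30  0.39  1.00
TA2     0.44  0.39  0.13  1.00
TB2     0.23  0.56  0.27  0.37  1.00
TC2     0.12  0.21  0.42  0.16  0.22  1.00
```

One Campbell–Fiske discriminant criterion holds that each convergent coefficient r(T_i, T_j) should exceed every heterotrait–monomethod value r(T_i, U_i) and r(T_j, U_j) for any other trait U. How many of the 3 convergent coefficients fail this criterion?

0

Each convergent coefficient versus the relevant comparison correlations:
TA (methods 1·2): 0.44 vs {0.38, 0.37, 0.30, 0.16} → pass.
TB (methods 1·2): 0.56 vs {0.38, 0.37, 0.39, 0.22} → pass.
TC (methods 1·2): 0.42 vs {0.30, 0.16, 0.39, 0.22} → pass.
0 of 3 fail.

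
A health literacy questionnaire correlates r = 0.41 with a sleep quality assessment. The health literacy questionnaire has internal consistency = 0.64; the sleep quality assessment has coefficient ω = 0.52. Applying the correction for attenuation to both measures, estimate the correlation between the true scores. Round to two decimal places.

0.71

r_true = r_obs / √(r_xx · r_yy) = 0.41 / √(0.64 × 0.52) = 0.41 / √0.3328 = 0.41 / 0.5769 ≈ 0.71.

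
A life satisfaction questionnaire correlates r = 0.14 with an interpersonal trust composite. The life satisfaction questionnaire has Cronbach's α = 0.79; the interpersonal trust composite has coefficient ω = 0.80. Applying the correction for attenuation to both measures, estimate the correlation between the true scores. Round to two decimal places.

0.18

r_true = r_obs / √(r_xx · r_yy) = 0.14 / √(0.79 × 0.80) = 0.14 / √0.6320 = 0.14 / 0.7950 ≈ 0.18.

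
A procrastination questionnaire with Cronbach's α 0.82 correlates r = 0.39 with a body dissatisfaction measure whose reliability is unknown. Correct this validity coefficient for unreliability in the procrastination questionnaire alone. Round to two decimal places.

0.43

Single correction: r_c = r_obs / √r_xx = 0.39 / √0.82 = 0.39 / 0.9055 ≈ 0.43.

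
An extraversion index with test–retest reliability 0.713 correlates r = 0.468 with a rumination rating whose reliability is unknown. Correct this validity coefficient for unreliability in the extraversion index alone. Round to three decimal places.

Single correction: r_c = r_obs / √r_xx = 0.468 / √0.713 = 0.468 / 0.8444 ≈ 0.554.

0.554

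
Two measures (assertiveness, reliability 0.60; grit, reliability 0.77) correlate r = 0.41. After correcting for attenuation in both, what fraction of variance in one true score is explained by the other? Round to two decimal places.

0.36

Disattenuated r = 0.41 / √(0.60 × 0.77) = 0.41 / 0.6797 = 0.6032.
Shared true-score variance = 0.6032² = 0.3639 ≈ 0.36.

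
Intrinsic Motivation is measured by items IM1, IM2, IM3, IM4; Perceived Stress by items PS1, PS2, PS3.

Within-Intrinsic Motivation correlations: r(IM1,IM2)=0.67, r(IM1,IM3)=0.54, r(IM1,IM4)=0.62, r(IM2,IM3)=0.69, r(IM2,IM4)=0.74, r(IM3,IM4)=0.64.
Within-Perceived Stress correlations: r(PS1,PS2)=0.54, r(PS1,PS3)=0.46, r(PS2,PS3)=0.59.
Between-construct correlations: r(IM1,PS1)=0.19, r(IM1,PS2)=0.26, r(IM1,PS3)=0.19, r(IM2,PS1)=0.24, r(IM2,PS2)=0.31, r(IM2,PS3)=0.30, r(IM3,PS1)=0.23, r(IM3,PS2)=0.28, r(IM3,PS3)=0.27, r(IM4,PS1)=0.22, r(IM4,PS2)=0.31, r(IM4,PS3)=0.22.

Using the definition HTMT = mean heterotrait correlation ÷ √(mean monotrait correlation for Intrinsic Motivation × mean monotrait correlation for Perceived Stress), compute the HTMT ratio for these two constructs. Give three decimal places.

0.429

Mean heterotrait r = 3.02/12 = 0.2517.
Mean within-IM = 3.90/6 = 0.6500; mean within-PS = 1.59/3 = 0.5300.
Geometric mean = √(0.6500 × 0.5300) = 0.5869.
HTMT = 0.2517 / 0.5869 = 0.429.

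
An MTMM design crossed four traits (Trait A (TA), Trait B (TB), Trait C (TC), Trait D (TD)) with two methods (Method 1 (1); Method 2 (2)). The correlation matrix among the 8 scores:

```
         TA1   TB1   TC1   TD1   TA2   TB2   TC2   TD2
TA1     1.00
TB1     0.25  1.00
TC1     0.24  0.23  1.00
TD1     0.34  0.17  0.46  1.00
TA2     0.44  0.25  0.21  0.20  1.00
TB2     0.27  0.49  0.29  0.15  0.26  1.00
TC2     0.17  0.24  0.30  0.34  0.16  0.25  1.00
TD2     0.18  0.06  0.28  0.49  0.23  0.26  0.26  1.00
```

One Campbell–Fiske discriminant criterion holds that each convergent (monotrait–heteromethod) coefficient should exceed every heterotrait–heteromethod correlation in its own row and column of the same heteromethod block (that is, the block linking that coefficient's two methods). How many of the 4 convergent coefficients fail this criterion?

Convergent coefficients and their comparison sets:
TA (methods 1·2): 0.44 vs {0.27, 0.25, 0.17, 0.21, 0.18, 0.20} → pass.
TB (methods 1·2): 0.49 vs {0.25, 0.27, 0.24, 0.29, 0.06, 0.15} → pass.
TC (methods 1·2): 0.30 vs {0.21, 0.17, 0.29, 0.24, 0.28, 0.34} → fail.
TD (methods 1·2): 0.49 vs {0.20, 0.18, 0.15, 0.06, 0.34, 0.28} → pass.
1 of 4 fail.

1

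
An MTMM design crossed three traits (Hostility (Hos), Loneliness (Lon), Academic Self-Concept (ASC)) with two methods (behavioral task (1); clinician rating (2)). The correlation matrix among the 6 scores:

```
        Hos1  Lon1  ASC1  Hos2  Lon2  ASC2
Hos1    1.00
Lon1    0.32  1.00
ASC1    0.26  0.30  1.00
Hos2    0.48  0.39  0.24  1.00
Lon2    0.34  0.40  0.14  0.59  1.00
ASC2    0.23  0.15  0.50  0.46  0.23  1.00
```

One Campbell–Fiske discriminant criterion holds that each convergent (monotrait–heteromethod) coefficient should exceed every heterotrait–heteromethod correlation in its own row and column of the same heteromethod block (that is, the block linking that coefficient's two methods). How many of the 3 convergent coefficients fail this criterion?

0

Convergent coefficients and their comparison sets:
Hos (methods 1·2): 0.48 vs {0.34, 0.39, 0.23, 0.24} → pass.
Lon (methods 1·2): 0.40 vs {0.39, 0.34, 0.15, 0.14} → pass.
ASC (methods 1·2): 0.50 vs {0.24, 0.23, 0.14, 0.15} → pass.
0 of 3 fail.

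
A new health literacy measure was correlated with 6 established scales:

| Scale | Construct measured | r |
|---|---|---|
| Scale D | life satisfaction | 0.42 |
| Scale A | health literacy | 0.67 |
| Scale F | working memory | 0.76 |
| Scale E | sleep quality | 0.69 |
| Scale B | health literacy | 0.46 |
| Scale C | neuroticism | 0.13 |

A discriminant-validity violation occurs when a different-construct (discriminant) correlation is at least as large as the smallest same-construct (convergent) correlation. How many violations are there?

Convergent (same construct = health literacy): Scale A, Scale B.
Smallest convergent = 0.46. Discriminant values: 0.42, 0.76, 0.69, 0.13; count ≥ 0.46 → 2.

2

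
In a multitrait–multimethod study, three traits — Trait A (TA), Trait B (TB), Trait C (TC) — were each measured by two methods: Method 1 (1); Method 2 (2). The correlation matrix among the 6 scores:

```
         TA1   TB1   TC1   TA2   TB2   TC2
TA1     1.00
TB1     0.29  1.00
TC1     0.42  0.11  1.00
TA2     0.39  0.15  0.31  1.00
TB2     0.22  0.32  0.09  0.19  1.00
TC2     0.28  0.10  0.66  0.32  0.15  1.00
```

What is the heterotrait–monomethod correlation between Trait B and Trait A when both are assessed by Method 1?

Different traits, same method: r(TB1, TA1) = 0.29.

0.29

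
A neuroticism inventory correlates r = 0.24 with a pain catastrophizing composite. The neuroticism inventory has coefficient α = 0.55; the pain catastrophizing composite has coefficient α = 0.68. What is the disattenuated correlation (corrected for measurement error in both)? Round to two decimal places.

r_true = r_obs / √(r_xx · r_yy) = 0.24 / √(0.55 × 0.68) = 0.24 / √0.3740 = 0.24 / 0.6116 ≈ 0.39.

0.39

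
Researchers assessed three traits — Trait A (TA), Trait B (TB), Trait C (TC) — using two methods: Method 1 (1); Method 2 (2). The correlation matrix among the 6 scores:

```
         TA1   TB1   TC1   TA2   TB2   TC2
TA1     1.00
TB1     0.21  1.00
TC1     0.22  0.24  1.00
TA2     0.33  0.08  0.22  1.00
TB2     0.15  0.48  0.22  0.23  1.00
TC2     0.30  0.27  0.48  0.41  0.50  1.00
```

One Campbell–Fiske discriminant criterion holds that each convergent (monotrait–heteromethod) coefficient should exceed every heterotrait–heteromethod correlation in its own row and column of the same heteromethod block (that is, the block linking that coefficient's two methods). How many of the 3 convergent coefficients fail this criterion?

0

Checking each validity diagonal entry against its comparison values:
TA (methods 1·2): 0.33 vs {0.15, 0.08, 0.30, 0.22} → pass.
TB (methods 1·2): 0.48 vs {0.08, 0.15, 0.27, 0.22} → pass.
TC (methods 1·2): 0.48 vs {0.22, 0.30, 0.22, 0.27} → pass.
0 of 3 fail.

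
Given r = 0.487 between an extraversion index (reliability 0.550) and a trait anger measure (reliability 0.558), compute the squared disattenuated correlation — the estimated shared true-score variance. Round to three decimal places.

0.773

Disattenuated r = 0.487 / √(0.550 × 0.558) = 0.487 / 0.5540 = 0.8791.
Shared true-score variance = 0.8791² = 0.7728 ≈ 0.773.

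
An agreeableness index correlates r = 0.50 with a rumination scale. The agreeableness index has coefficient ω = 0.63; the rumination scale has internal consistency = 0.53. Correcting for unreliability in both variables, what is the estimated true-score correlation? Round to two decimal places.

0.87

r_true = r_obs / √(r_xx · r_yy) = 0.50 / √(0.63 × 0.53) = 0.50 / √0.3339 = 0.50 / 0.5778 ≈ 0.87.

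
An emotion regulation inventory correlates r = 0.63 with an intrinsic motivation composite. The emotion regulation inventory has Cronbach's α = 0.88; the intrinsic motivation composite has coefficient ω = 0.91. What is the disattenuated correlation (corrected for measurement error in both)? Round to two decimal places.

0.70

r_true = r_obs / √(r_xx · r_yy) = 0.63 / √(0.88 × 0.91) = 0.63 / √0.8008 = 0.63 / 0.8949 ≈ 0.70.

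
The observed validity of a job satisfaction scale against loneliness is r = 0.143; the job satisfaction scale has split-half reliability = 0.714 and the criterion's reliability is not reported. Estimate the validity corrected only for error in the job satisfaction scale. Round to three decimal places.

0.169

Single correction: r_c = r_obs / √r_xx = 0.143 / √0.714 = 0.143 / 0.8450 ≈ 0.169.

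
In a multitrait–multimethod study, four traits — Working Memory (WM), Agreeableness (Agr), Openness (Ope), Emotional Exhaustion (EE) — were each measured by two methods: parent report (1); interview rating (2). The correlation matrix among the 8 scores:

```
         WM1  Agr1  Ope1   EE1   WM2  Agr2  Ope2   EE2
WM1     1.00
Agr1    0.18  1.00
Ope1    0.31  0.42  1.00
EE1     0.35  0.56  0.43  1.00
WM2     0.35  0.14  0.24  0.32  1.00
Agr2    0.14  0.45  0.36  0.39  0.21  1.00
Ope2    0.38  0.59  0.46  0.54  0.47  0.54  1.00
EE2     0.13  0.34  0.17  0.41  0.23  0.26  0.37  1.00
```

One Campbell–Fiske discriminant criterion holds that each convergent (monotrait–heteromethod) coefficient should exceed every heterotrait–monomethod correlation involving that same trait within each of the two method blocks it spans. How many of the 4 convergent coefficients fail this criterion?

4

Each convergent coefficient versus the relevant comparison correlations:
WM (methods 1·2): 0.35 vs {0.18, 0.21, 0.31, 0.47, 0.35, 0.23} → fail.
Agr (methods 1·2): 0.45 vs {0.18, 0.21, 0.42, 0.54, 0.56, 0.26} → fail.
Ope (methods 1·2): 0.46 vs {0.31, 0.47, 0.42, 0.54, 0.43, 0.37} → fail.
EE (methods 1·2): 0.41 vs {0.35, 0.23, 0.56, 0.26, 0.43, 0.37} → fail.
4 of 4 fail.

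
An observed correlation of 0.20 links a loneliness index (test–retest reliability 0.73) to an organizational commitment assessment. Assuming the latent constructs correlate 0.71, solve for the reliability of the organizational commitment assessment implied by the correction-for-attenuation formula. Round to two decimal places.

0.11

r_true = r_obs / √(r_xx · r_yy) ⇒ 0.71 = 0.20 / √(0.73 · r_yy).
√(0.73 · r_yy) = 0.20 / 0.71 = 0.2817; 0.73 · r_yy = 0.0794; r_yy = 0.0794 / 0.73 ≈ 0.11.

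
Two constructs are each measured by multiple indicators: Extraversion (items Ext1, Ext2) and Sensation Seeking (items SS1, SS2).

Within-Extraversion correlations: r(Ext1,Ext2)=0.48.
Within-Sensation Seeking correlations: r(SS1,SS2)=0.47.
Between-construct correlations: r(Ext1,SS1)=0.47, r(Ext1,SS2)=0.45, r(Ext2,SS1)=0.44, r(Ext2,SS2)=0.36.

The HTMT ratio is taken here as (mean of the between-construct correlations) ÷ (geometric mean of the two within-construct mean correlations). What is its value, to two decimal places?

0.91

Mean between = 1.72/4 = 0.4300.
Mean within-Ext = 0.48/1 = 0.4800; mean within-SS = 0.47/1 = 0.4700.
Geometric mean = √(0.4800 × 0.4700) = 0.4750.
HTMT = 0.4300 / 0.4750 = 0.91.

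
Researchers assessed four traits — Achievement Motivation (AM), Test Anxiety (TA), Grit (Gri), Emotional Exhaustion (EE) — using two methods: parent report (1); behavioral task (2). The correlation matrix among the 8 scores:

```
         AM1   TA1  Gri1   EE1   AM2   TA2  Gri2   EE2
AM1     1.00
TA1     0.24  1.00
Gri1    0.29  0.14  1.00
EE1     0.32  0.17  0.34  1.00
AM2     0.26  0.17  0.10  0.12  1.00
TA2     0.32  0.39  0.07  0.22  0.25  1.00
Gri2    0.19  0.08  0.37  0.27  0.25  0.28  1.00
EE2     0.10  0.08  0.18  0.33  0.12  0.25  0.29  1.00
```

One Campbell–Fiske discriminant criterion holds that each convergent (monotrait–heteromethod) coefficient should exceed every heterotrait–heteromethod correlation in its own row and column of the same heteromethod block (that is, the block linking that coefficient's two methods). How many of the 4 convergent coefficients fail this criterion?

Convergent coefficients and their comparison sets:
AM (methods 1·2): 0.26 vs {0.32, 0.17, 0.19, 0.10, 0.10, 0.12} → fail.
TA (methods 1·2): 0.39 vs {0.17, 0.32, 0.08, 0.07, 0.08, 0.22} → pass.
Gri (methods 1·2): 0.37 vs {0.10, 0.19, 0.07, 0.08, 0.18, 0.27} → pass.
EE (methods 1·2): 0.33 vs {0.12, 0.10, 0.22, 0.08, 0.27, 0.18} → pass.
1 of 4 fail.

1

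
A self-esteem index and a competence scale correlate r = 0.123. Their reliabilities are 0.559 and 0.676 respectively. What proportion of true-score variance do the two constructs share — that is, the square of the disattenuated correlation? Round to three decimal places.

0.040

Disattenuated r = 0.123 / √(0.559 × 0.676) = 0.123 / 0.6147 = 0.2001.
Shared true-score variance = 0.2001² = 0.0400 ≈ 0.040.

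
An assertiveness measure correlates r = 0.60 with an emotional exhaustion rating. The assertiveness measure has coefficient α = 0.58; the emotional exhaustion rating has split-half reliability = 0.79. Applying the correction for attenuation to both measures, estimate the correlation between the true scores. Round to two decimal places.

r_true = r_obs / √(r_xx · r_yy) = 0.60 / √(0.58 × 0.79) = 0.60 / √0.4582 = 0.60 / 0.6769 ≈ 0.89.

0.89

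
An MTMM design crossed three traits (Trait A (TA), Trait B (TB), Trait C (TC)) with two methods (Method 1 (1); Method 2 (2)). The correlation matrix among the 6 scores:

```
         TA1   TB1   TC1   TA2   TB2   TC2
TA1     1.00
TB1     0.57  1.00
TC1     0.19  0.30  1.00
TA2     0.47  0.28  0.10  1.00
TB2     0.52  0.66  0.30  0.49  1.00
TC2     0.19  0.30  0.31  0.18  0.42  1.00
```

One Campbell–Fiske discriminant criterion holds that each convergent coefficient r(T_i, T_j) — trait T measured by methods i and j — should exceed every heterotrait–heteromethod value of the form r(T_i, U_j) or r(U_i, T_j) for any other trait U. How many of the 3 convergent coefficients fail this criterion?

Checking each validity diagonal entry against its comparison values:
TA (methods 1·2): 0.47 vs {0.52, 0.28, 0.19, 0.10} → fail.
TB (methods 1·2): 0.66 vs {0.28, 0.52, 0.30, 0.30} → pass.
TC (methods 1·2): 0.31 vs {0.10, 0.19, 0.30, 0.30} → pass.
1 of 3 fail.

1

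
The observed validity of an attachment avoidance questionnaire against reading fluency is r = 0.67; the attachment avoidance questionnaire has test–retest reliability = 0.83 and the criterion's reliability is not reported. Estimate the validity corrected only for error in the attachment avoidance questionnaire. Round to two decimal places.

0.74

Single correction: r_c = r_obs / √r_xx = 0.67 / √0.83 = 0.67 / 0.9110 ≈ 0.74.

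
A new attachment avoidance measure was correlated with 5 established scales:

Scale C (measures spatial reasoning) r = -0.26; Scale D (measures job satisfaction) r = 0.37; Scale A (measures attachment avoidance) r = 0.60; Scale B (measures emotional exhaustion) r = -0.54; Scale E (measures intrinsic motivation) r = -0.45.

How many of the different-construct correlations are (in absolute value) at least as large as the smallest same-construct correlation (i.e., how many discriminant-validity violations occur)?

Convergent (same construct = attachment avoidance): Scale A.
Smallest convergent = 0.60. Discriminant |r|: 0.26, 0.37, 0.54, 0.45; count ≥ 0.60 → 0.

0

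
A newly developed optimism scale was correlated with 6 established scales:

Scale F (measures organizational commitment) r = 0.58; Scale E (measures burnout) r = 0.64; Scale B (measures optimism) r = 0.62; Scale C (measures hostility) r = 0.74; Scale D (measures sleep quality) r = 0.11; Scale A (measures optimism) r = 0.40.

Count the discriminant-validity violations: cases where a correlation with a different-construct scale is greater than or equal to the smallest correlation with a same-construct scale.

Convergent (same construct = optimism): Scale B, Scale A.
Smallest convergent = 0.40. Discriminant values: 0.58, 0.64, 0.74, 0.11; count ≥ 0.40 → 3.

3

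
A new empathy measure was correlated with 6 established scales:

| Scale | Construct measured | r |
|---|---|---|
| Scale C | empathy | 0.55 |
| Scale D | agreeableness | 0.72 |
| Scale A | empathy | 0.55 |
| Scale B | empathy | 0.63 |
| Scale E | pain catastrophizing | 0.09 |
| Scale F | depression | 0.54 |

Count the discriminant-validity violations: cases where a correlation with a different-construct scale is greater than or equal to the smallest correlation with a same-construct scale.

1

Convergent (same construct = empathy): Scale C, Scale A, Scale B.
Smallest convergent = 0.55. Discriminant values: 0.72, 0.09, 0.54; count ≥ 0.55 → 1.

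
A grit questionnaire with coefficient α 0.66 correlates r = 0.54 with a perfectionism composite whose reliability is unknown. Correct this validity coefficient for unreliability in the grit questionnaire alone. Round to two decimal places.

Single correction: r_c = r_obs / √r_xx = 0.54 / √0.66 = 0.54 / 0.8124 ≈ 0.66.

0.66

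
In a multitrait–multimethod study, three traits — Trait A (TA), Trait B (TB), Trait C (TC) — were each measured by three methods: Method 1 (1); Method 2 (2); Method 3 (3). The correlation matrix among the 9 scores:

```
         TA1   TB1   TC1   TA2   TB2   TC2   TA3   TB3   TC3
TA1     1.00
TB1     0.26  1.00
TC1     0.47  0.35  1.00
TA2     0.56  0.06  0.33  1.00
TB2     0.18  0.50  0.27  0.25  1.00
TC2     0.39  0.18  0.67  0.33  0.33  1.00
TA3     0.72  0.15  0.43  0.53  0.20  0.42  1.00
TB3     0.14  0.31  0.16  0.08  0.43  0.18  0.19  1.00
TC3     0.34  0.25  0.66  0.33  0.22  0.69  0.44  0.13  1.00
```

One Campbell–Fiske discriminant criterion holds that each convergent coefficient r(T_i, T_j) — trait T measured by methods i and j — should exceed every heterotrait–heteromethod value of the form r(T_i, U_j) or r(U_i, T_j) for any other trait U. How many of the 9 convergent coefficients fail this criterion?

Each convergent coefficient versus the relevant comparison correlations:
TA (methods 1·2): 0.56 vs {0.18, 0.06, 0.39, 0.33} → pass.
TA (methods 1·3): 0.72 vs {0.14, 0.15, 0.34, 0.43} → pass.
TA (methods 2·3): 0.53 vs {0.08, 0.20, 0.33, 0.42} → pass.
TB (methods 1·2): 0.50 vs {0.06, 0.18, 0.18, 0.27} → pass.
TB (methods 1·3): 0.31 vs {0.15, 0.14, 0.25, 0.16} → pass.
TB (methods 2·3): 0.43 vs {0.20, 0.08, 0.22, 0.18} → pass.
TC (methods 1·2): 0.67 vs {0.33, 0.39, 0.27, 0.18} → pass.
TC (methods 1·3): 0.66 vs {0.43, 0.34, 0.16, 0.25} → pass.
TC (methods 2·3): 0.69 vs {0.42, 0.33, 0.18, 0.22} → pass.
0 of 9 fail.

0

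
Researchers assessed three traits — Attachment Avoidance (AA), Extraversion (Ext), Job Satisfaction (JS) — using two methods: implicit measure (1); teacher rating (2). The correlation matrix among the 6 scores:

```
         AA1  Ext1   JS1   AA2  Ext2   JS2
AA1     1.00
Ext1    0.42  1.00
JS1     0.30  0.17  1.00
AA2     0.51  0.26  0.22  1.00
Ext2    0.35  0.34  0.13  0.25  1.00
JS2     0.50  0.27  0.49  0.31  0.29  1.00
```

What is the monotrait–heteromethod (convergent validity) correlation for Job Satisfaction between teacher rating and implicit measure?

0.49

Same trait (JS), different methods: r(JS2, JS1) = 0.49.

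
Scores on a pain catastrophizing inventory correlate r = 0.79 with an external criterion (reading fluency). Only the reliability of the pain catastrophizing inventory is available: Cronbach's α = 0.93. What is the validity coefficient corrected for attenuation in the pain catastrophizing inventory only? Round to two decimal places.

Single correction: r_c = r_obs / √r_xx = 0.79 / √0.93 = 0.79 / 0.9644 ≈ 0.82.

0.82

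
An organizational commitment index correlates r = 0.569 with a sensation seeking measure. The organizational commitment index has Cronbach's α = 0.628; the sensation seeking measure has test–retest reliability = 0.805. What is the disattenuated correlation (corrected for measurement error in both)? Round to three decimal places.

0.800

r_true = r_obs / √(r_xx · r_yy) = 0.569 / √(0.628 × 0.805) = 0.569 / √0.505540 = 0.569 / 0.7110 ≈ 0.800.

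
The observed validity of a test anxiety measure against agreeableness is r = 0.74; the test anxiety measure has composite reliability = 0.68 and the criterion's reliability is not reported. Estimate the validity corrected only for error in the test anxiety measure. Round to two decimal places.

0.90

Single correction: r_c = r_obs / √r_xx = 0.74 / √0.68 = 0.74 / 0.8246 ≈ 0.90.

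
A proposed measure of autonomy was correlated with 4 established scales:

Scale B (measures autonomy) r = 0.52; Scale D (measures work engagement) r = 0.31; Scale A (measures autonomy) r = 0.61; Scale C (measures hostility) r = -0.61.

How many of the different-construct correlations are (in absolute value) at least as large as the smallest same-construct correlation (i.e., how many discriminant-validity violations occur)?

1

Convergent (same construct = autonomy): Scale B, Scale A.
Smallest convergent = 0.52. Discriminant |r|: 0.31, 0.61; count ≥ 0.52 → 1.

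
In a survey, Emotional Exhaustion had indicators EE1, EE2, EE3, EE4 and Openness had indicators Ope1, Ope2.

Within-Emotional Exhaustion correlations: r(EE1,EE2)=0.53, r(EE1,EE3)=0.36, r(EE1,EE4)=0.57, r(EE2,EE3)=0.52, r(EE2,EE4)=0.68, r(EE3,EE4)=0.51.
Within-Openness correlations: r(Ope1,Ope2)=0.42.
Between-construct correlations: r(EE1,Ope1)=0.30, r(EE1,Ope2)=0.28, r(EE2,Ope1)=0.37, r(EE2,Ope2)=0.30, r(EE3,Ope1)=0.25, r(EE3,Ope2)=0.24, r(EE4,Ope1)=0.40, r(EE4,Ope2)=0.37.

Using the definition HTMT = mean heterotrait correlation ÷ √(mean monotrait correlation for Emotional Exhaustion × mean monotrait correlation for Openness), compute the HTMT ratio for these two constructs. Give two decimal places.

0.67

Mean between = 2.51/8 = 0.3138.
Mean within-EE = 3.17/6 = 0.5283; mean within-Ope = 0.42/1 = 0.4200.
Geometric mean = √(0.5283 × 0.4200) = 0.4710.
HTMT = 0.3138 / 0.4710 = 0.67.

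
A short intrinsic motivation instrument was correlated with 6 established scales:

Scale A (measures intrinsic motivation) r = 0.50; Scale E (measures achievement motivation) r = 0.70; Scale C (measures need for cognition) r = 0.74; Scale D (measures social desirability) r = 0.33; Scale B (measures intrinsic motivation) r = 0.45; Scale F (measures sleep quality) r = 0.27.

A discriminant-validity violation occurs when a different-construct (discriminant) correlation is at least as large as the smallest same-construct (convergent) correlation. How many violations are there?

2

Convergent (same construct = intrinsic motivation): Scale A, Scale B.
Smallest convergent = 0.45. Discriminant values: 0.70, 0.74, 0.33, 0.27; count ≥ 0.45 → 2.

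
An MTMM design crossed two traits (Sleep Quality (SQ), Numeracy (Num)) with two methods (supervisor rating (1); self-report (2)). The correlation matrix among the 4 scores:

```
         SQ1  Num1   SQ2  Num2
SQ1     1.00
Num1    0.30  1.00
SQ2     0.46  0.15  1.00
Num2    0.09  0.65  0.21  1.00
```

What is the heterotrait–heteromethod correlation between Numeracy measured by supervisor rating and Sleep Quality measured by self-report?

0.15

Different traits and methods: r(Num1, SQ2) = 0.15.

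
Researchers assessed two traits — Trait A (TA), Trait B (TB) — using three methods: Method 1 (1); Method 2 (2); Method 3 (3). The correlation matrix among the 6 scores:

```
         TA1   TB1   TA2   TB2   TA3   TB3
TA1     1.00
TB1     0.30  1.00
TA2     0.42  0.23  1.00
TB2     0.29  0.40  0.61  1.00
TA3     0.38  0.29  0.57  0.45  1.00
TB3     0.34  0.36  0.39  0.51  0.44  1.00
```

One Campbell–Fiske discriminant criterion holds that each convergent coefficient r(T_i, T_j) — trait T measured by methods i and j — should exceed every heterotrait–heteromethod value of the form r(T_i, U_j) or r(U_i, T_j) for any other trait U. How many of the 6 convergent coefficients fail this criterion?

Each convergent coefficient versus the relevant comparison correlations:
TA (methods 1·2): 0.42 vs {0.29, 0.23} → pass.
TA (methods 1·3): 0.38 vs {0.34, 0.29} → pass.
TA (methods 2·3): 0.57 vs {0.39, 0.45} → pass.
TB (methods 1·2): 0.40 vs {0.23, 0.29} → pass.
TB (methods 1·3): 0.36 vs {0.29, 0.34} → pass.
TB (methods 2·3): 0.51 vs {0.45, 0.39} → pass.
0 of 6 fail.

0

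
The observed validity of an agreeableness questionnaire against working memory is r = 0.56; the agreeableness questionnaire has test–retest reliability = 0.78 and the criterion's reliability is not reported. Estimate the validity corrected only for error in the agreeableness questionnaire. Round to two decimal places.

Single correction: r_c = r_obs / √r_xx = 0.56 / √0.78 = 0.56 / 0.8832 ≈ 0.63.

0.63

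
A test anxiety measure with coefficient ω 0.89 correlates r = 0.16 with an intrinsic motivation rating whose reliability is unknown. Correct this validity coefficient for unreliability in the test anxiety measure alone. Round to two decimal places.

0.17

Single correction: r_c = r_obs / √r_xx = 0.16 / √0.89 = 0.16 / 0.9434 ≈ 0.17.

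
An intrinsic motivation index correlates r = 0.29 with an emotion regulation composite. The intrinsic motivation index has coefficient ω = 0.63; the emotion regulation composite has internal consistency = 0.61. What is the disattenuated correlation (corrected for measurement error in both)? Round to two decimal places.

0.47

r_true = r_obs / √(r_xx · r_yy) = 0.29 / √(0.63 × 0.61) = 0.29 / √0.3843 = 0.29 / 0.6199 ≈ 0.47.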